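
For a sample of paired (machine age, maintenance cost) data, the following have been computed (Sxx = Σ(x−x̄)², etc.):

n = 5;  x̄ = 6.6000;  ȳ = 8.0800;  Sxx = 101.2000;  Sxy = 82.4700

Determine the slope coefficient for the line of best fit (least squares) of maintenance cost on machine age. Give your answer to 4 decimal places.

b = Sxy/Sxx = 82.47/101.2 = 0.814921

0.8149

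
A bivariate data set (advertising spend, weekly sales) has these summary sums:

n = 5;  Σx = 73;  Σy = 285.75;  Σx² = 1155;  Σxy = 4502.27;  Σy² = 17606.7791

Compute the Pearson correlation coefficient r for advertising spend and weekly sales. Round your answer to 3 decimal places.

Sxx = Σx² − (Σx)²/n = 1155 − 1065.8 = 89.2
Sxy = Σxy − (Σx)(Σy)/n = 4502.27 − 4171.95 = 330.32
Syy = Σy² − (Σy)²/n = 17606.7791 − 16330.6125 = 1276.1666
r = Sxy/√(Sxx·Syy) = 330.32/√(113834.06072) = 330.32/337.393036 = 0.979036

0.979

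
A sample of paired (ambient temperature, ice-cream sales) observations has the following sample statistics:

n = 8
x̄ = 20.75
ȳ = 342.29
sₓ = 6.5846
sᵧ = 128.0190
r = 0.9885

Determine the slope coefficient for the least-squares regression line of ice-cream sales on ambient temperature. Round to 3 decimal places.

19.219

b = r · sᵧ/sₓ = 0.9885 · 128.019/6.5846 = 19.218598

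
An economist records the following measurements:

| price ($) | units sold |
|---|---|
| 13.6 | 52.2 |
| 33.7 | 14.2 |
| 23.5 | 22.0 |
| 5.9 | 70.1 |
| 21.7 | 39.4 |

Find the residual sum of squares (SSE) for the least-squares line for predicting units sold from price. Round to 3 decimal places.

126.744

n = 5, Σx = 98.4, Σy = 197.9, Σxy = 2974.03, Σx² = 2378.6, Σy² = 9876.85
Sxx = Σx² − (Σx)²/n = 2378.6 − 1936.512 = 442.088
Sxy = Σxy − (Σx)(Σy)/n = 2974.03 − 3894.672 = -920.642
Syy = Σy² − (Σy)²/n = 9876.85 − 7832.882 = 2043.968
b = Sxy/Sxx = -920.642/442.088 = -2.082486
SSE = Syy − b·Sxy = 2043.968 − (-2.082486)·(-920.642) = 126.744071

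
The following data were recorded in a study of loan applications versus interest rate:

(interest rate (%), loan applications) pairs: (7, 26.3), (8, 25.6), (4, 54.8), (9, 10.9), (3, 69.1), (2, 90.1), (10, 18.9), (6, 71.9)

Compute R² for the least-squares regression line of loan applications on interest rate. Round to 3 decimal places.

n = 8, Σx = 49, Σy = 367.6, Σxy = 1714.1, Σx² = 359, Σy² = 22888.54
Sxx = Σx² − (Σx)²/n = 359 − 300.125 = 58.875
Sxy = Σxy − (Σx)(Σy)/n = 1714.1 − 2251.55 = -537.45
Syy = Σy² − (Σy)²/n = 22888.54 − 16891.22 = 5997.32
R² = Sxy²/(Sxx·Syy) = (-537.45)²/(58.875·5997.32) = 0.818065

0.818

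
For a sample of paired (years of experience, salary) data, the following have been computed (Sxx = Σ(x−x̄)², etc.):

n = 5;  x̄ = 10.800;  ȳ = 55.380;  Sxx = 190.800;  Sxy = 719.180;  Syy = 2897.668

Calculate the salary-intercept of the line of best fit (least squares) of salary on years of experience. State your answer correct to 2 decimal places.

14.67

b = Sxy/Sxx = 719.18/190.8 = 3.769287
a = ȳ − b·x̄ = 55.38 − 3.769287·10.8 = 14.671698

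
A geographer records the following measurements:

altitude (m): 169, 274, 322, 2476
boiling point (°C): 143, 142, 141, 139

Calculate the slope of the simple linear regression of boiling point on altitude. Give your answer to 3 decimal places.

-0.001

n = 4, Σx = 3241, Σy = 565, Σxy = 452641, Σx² = 6337897
Sxx = Σx² − (Σx)²/n = 6337897 − 2626020.25 = 3711876.75
Sxy = Σxy − (Σx)(Σy)/n = 452641 − 457791.25 = -5150.25
b = Sxy/Sxx = -5150.25/3711876.75 = -0.001388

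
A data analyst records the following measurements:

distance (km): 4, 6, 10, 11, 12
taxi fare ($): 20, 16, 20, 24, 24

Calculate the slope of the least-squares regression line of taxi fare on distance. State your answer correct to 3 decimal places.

n = 5, Σx = 43, Σy = 104, Σxy = 928, Σx² = 417
Sxx = Σx² − (Σx)²/n = 417 − 369.8 = 47.2
Sxy = Σxy − (Σx)(Σy)/n = 928 − 894.4 = 33.6
b = Sxy/Sxx = 33.6/47.2 = 0.711864

0.712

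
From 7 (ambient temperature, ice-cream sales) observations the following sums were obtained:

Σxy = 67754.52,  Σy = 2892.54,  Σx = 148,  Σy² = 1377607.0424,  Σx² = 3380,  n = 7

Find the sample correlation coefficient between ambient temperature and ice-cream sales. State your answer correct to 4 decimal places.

Sxx = Σx² − (Σx)²/n = 3380 − 3129.142857 = 250.857143
Sxy = Σxy − (Σx)(Σy)/n = 67754.52 − 61156.56 = 6597.96
Syy = Σy² − (Σy)²/n = 1377607.0424 − 1195255.3788 = 182351.6636
r = Sxy/√(Sxx·Syy) = 6597.96/√(45744217.325943) = 6597.96/6763.447148 = 0.975532

0.9755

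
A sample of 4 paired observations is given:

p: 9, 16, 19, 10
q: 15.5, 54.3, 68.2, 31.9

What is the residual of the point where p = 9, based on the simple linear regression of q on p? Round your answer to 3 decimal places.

n = 4, Σx = 54, Σy = 169.9, Σxy = 2623.1, Σx² = 798
Sxx = Σx² − (Σx)²/n = 798 − 729 = 69
Sxy = Σxy − (Σx)(Σy)/n = 2623.1 − 2293.65 = 329.45
b = Sxy/Sxx = 329.45/69 = 4.774638
a = ȳ − b·x̄ = 42.475 − 4.774638·13.5 = -21.982609
ŷ(9) = -21.982609 + 4.774638·9 = 20.989130
residual = y − ŷ = 15.5 − 20.989130 = -5.489130

-5.489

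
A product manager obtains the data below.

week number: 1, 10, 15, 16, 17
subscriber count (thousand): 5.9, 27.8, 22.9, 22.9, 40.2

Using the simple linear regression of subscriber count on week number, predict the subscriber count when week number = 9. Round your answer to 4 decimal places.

n = 5, Σx = 59, Σy = 119.7, Σxy = 1677.2, Σx² = 871
Sxx = Σx² − (Σx)²/n = 871 − 696.2 = 174.8
Sxy = Σxy − (Σx)(Σy)/n = 1677.2 − 1412.46 = 264.74
b = Sxy/Sxx = 264.74/174.8 = 1.514531
a = ȳ − b·x̄ = 23.94 − 1.514531·11.8 = 6.068535
ŷ(9) = a + b·9 = 6.068535 + 1.514531·9 = 19.699314

19.6993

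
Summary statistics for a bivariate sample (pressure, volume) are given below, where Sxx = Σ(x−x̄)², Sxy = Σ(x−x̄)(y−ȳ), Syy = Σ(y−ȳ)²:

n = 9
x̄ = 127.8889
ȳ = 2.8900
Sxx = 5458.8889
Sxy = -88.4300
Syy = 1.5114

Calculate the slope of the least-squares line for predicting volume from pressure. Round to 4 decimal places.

b = Sxy/Sxx = -88.43/5458.8889 = -0.016199

-0.0162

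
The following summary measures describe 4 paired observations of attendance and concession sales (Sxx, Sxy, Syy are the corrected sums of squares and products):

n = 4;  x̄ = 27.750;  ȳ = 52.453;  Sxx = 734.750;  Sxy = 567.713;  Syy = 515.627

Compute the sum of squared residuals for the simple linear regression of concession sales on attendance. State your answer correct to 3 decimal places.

b = Sxy/Sxx = 567.713/734.75 = 0.772661
SSE = Syy − b·Sxy = 515.627 − 0.772661·567.713 = 76.977051

76.977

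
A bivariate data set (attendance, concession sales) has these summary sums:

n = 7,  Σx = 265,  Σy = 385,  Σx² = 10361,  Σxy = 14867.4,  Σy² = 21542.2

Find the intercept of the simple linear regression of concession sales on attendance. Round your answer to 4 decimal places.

Sxx = Σx² − (Σx)²/n = 10361 − 10032.142857 = 328.857143
Sxy = Σxy − (Σx)(Σy)/n = 14867.4 − 14575 = 292.4
b = Sxy/Sxx = 292.4/328.857143 = 0.889140
a = ȳ − b·x̄ = 55 − 0.889140·37.857143 = 21.339705

21.3397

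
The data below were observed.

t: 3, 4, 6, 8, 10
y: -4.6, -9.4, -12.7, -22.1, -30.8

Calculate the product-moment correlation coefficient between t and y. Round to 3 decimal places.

n = 5, Σx = 31, Σy = -79.6, Σxy = -612.4, Σx² = 225, Σy² = 1707.86
Sxx = Σx² − (Σx)²/n = 225 − 192.2 = 32.8
Sxy = Σxy − (Σx)(Σy)/n = -612.4 − (-493.52) = -118.88
Syy = Σy² − (Σy)²/n = 1707.86 − 1267.232 = 440.628
r = Sxy/√(Sxx·Syy) = -118.88/√(14452.5984) = -118.88/120.218960 = -0.988862

-0.989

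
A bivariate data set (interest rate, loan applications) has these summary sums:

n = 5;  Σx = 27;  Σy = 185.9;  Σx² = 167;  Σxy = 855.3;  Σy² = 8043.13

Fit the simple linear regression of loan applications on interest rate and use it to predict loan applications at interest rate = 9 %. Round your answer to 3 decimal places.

11.953

Sxx = Σx² − (Σx)²/n = 167 − 145.8 = 21.2
Sxy = Σxy − (Σx)(Σy)/n = 855.3 − 1003.86 = -148.56
b = Sxy/Sxx = -148.56/21.2 = -7.007547
a = ȳ − b·x̄ = 37.18 − (-7.007547)·5.4 = 75.020755
ŷ(9) = a + b·9 = 75.020755 + (-7.007547)·9 = 11.952830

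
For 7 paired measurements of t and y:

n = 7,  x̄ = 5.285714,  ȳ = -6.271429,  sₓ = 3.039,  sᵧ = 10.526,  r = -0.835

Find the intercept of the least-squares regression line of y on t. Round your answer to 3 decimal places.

b = r · sᵧ/sₓ = -0.835 · 10.526/3.039 = -2.892139
a = ȳ − b·x̄ = -6.271429 − (-2.892139)·5.285714 = 9.015590

9.016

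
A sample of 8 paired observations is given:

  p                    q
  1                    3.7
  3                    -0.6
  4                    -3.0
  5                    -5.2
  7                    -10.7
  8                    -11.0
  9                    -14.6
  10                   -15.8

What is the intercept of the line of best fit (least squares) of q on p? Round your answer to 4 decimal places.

5.8454

n = 8, Σx = 47, Σy = -57.2, Σxy = -488.4, Σx² = 345
Sxx = Σx² − (Σx)²/n = 345 − 276.125 = 68.875
Sxy = Σxy − (Σx)(Σy)/n = -488.4 − (-336.05) = -152.35
b = Sxy/Sxx = -152.35/68.875 = -2.211978
a = ȳ − b·x̄ = -7.15 − (-2.211978)·5.875 = 5.845372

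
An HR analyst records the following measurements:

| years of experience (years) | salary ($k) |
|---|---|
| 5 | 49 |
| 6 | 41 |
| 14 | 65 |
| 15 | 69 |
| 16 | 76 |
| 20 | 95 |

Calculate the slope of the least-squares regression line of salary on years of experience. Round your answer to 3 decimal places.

3.129

n = 6, Σx = 76, Σy = 395, Σxy = 5552, Σx² = 1138
Sxx = Σx² − (Σx)²/n = 1138 − 962.666667 = 175.333333
Sxy = Σxy − (Σx)(Σy)/n = 5552 − 5003.333333 = 548.666667
b = Sxy/Sxx = 548.666667/175.333333 = 3.129278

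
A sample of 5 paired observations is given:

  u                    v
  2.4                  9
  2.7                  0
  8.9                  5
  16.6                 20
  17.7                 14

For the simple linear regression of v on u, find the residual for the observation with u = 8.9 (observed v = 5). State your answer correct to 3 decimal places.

-3.954

n = 5, Σx = 48.3, Σy = 48, Σxy = 645.9, Σx² = 681.11
Sxx = Σx² − (Σx)²/n = 681.11 − 466.578 = 214.532
Sxy = Σxy − (Σx)(Σy)/n = 645.9 − 463.68 = 182.22
b = Sxy/Sxx = 182.22/214.532 = 0.849384
a = ȳ − b·x̄ = 9.6 − 0.849384·9.66 = 1.394953
ŷ(8.9) = 1.394953 + 0.849384·8.9 = 8.954468
residual = y − ŷ = 5 − 8.954468 = -3.954468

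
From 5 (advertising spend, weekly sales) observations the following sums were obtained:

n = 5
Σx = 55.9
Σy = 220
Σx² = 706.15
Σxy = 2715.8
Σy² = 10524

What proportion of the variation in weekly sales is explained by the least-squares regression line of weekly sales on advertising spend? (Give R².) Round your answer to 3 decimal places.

Sxx = Σx² − (Σx)²/n = 706.15 − 624.962 = 81.188
Sxy = Σxy − (Σx)(Σy)/n = 2715.8 − 2459.6 = 256.2
Syy = Σy² − (Σy)²/n = 10524 − 9680 = 844
R² = Sxy²/(Sxx·Syy) = (256.2)²/(81.188·844) = 0.957908

0.958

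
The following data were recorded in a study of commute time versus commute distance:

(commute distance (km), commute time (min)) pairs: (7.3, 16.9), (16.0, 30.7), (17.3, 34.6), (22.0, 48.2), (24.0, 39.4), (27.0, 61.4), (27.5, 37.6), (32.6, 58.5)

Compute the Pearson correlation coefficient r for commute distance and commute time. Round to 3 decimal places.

n = 8, Σx = 173.7, Σy = 327.3, Σxy = 7818.05, Σx² = 4216.59, Σy² = 14906.83
Sxx = Σx² − (Σx)²/n = 4216.59 − 3771.46125 = 445.12875
Sxy = Σxy − (Σx)(Σy)/n = 7818.05 − 7106.50125 = 711.54875
Syy = Σy² − (Σy)²/n = 14906.83 − 13390.66125 = 1516.16875
r = Sxy/√(Sxx·Syy) = 711.54875/√(674890.300477) = 711.54875/821.517073 = 0.866140

0.866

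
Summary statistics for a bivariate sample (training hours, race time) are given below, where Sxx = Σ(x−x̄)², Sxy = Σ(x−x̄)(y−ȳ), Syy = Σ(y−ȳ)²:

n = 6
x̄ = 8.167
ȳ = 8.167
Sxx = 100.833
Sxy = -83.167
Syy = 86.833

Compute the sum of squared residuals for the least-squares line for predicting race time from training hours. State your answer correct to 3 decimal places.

b = Sxy/Sxx = -83.167/100.833 = -0.824799
SSE = Syy − b·Sxy = 86.833 − (-0.824799)·(-83.167) = 18.236907

18.237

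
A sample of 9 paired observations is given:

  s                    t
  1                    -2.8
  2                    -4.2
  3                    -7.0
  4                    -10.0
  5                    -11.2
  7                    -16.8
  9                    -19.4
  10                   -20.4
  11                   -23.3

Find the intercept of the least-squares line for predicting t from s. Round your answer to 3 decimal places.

-0.983

n = 9, Σx = 52, Σy = -115.1, Σxy = -880.7, Σx² = 406
Sxx = Σx² − (Σx)²/n = 406 − 300.444444 = 105.555556
Sxy = Σxy − (Σx)(Σy)/n = -880.7 − (-665.022222) = -215.677778
b = Sxy/Sxx = -215.677778/105.555556 = -2.043263
a = ȳ − b·x̄ = -12.788889 − (-2.043263)·5.777778 = -0.983368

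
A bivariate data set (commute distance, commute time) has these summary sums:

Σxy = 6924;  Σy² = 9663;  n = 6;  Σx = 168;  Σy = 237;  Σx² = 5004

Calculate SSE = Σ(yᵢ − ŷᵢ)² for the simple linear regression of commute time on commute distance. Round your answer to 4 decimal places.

Sxx = Σx² − (Σx)²/n = 5004 − 4704 = 300
Sxy = Σxy − (Σx)(Σy)/n = 6924 − 6636 = 288
Syy = Σy² − (Σy)²/n = 9663 − 9361.5 = 301.5
b = Sxy/Sxx = 288/300 = 0.96
SSE = Syy − b·Sxy = 301.5 − 0.96·288 = 25.02

25.0200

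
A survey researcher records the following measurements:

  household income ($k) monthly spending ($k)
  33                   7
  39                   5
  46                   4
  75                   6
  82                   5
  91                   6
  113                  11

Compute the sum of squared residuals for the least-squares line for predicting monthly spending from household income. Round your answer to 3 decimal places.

19.914

n = 7, Σx = 479, Σy = 44, Σxy = 3259, Σx² = 38125, Σy² = 308
Sxx = Σx² − (Σx)²/n = 38125 − 32777.285714 = 5347.714286
Sxy = Σxy − (Σx)(Σy)/n = 3259 − 3010.857143 = 248.142857
Syy = Σy² − (Σy)²/n = 308 − 276.571429 = 31.428571
b = Sxy/Sxx = 248.142857/5347.714286 = 0.046402
SSE = Syy − b·Sxy = 31.428571 − 0.046402·248.142857 = 19.914329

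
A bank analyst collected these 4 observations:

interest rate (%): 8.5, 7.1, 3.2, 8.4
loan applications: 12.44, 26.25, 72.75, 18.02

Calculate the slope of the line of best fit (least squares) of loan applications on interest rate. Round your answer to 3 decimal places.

-11.029

n = 4, Σx = 27.2, Σy = 129.46, Σxy = 676.283, Σx² = 203.46
Sxx = Σx² − (Σx)²/n = 203.46 − 184.96 = 18.5
Sxy = Σxy − (Σx)(Σy)/n = 676.283 − 880.328 = -204.045
b = Sxy/Sxx = -204.045/18.5 = -11.029459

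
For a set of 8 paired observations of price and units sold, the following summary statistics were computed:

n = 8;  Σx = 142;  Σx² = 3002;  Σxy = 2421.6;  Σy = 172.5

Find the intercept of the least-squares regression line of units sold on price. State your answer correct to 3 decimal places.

45.166

Sxx = Σx² − (Σx)²/n = 3002 − 2520.5 = 481.5
Sxy = Σxy − (Σx)(Σy)/n = 2421.6 − 3061.875 = -640.275
b = Sxy/Sxx = -640.275/481.5 = -1.329751
a = ȳ − b·x̄ = 21.5625 − (-1.329751)·17.75 = 45.165576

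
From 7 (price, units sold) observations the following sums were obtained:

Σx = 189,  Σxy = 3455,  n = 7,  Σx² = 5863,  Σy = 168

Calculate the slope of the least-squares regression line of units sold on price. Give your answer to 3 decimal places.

-1.422

Sxx = Σx² − (Σx)²/n = 5863 − 5103 = 760
Sxy = Σxy − (Σx)(Σy)/n = 3455 − 4536 = -1081
b = Sxy/Sxx = -1081/760 = -1.422368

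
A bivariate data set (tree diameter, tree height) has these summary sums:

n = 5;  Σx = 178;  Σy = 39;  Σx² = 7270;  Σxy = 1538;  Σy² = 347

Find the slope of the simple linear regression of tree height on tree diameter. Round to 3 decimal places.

0.160

Sxx = Σx² − (Σx)²/n = 7270 − 6336.8 = 933.2
Sxy = Σxy − (Σx)(Σy)/n = 1538 − 1388.4 = 149.6
b = Sxy/Sxx = 149.6/933.2 = 0.160309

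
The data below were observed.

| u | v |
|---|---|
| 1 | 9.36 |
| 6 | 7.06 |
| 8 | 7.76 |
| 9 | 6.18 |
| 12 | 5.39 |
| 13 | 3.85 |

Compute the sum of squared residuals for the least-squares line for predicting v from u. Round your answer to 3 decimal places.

n = 6, Σx = 49, Σy = 39.6, Σxy = 284.15, Σx² = 495, Σy² = 279.7378
Sxx = Σx² − (Σx)²/n = 495 − 400.166667 = 94.833333
Sxy = Σxy − (Σx)(Σy)/n = 284.15 − 323.4 = -39.25
Syy = Σy² − (Σy)²/n = 279.7378 − 261.36 = 18.3778
b = Sxy/Sxx = -39.25/94.833333 = -0.413884
SSE = Syy − b·Sxy = 18.3778 − (-0.413884)·(-39.25) = 2.132853

2.133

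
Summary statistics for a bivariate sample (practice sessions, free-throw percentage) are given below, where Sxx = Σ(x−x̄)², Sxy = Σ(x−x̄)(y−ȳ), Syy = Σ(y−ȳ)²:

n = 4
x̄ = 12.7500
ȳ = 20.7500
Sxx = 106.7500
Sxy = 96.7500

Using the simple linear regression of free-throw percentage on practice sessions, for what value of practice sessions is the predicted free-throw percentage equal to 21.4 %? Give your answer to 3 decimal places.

13.467

b = Sxy/Sxx = 96.75/106.75 = 0.906323
a = ȳ − b·x̄ = 20.75 − 0.906323·12.75 = 9.194379
Set a + b·x = 21.4: x = (21.4 − 9.194379) / 0.906323 = 13.467183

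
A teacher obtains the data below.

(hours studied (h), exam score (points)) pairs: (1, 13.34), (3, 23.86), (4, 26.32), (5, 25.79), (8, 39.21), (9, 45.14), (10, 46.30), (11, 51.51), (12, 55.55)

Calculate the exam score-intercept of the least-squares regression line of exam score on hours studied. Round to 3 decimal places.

n = 9, Σx = 63, Σy = 327.02, Σxy = 2735.3, Σx² = 561
Sxx = Σx² − (Σx)²/n = 561 − 441 = 120
Sxy = Σxy − (Σx)(Σy)/n = 2735.3 − 2289.14 = 446.16
b = Sxy/Sxx = 446.16/120 = 3.718
a = ȳ − b·x̄ = 36.335556 − 3.718·7 = 10.309556

10.310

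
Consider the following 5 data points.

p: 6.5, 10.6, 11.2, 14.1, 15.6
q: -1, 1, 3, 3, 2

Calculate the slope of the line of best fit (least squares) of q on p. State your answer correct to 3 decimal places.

0.372

n = 5, Σx = 58, Σy = 8, Σxy = 111.2, Σx² = 722.22
Sxx = Σx² − (Σx)²/n = 722.22 − 672.8 = 49.42
Sxy = Σxy − (Σx)(Σy)/n = 111.2 − 92.8 = 18.4
b = Sxy/Sxx = 18.4/49.42 = 0.372319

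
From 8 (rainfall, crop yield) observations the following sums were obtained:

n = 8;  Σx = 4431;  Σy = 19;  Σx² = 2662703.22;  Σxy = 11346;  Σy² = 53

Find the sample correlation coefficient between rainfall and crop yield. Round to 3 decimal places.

Sxx = Σx² − (Σx)²/n = 2662703.22 − 2454220.125 = 208483.095
Sxy = Σxy − (Σx)(Σy)/n = 11346 − 10523.625 = 822.375
Syy = Σy² − (Σy)²/n = 53 − 45.125 = 7.875
r = Sxy/√(Sxx·Syy) = 822.375/√(1641804.373125) = 822.375/1281.329143 = 0.641814

0.642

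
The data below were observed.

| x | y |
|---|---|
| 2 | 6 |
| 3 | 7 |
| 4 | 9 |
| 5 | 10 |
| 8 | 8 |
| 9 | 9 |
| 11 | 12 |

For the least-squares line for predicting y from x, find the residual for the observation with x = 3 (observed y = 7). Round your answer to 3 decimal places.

-0.391

n = 7, Σx = 42, Σy = 61, Σxy = 396, Σx² = 320
Sxx = Σx² − (Σx)²/n = 320 − 252 = 68
Sxy = Σxy − (Σx)(Σy)/n = 396 − 366 = 30
b = Sxy/Sxx = 30/68 = 0.441176
a = ȳ − b·x̄ = 8.714286 − 0.441176·6 = 6.067227
ŷ(3) = 6.067227 + 0.441176·3 = 7.390756
residual = y − ŷ = 7 − 7.390756 = -0.390756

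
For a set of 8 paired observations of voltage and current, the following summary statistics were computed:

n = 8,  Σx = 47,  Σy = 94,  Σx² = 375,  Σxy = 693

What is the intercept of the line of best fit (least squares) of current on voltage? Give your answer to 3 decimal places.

Sxx = Σx² − (Σx)²/n = 375 − 276.125 = 98.875
Sxy = Σxy − (Σx)(Σy)/n = 693 − 552.25 = 140.75
b = Sxy/Sxx = 140.75/98.875 = 1.423515
a = ȳ − b·x̄ = 11.75 − 1.423515·5.875 = 3.386852

3.387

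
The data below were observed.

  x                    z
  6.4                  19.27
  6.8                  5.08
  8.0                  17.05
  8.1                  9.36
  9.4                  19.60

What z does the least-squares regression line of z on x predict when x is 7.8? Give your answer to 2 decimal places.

14.18

n = 5, Σx = 38.7, Σy = 70.36, Σxy = 554.328, Σx² = 305.17
Sxx = Σx² − (Σx)²/n = 305.17 − 299.538 = 5.632
Sxy = Σxy − (Σx)(Σy)/n = 554.328 − 544.5864 = 9.7416
b = Sxy/Sxx = 9.7416/5.632 = 1.729688
a = ȳ − b·x̄ = 14.072 − 1.729688·7.74 = 0.684219
ŷ(7.8) = a + b·7.8 = 0.684219 + 1.729688·7.8 = 14.175781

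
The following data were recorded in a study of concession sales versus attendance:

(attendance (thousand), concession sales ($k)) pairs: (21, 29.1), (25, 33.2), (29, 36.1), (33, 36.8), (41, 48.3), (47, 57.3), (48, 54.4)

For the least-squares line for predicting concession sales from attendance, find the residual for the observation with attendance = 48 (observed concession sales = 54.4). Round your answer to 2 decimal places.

n = 7, Σx = 244, Σy = 295.2, Σxy = 10987, Σx² = 9190
Sxx = Σx² − (Σx)²/n = 9190 − 8505.142857 = 684.857143
Sxy = Σxy − (Σx)(Σy)/n = 10987 − 10289.828571 = 697.171429
b = Sxy/Sxx = 697.171429/684.857143 = 1.017981
a = ȳ − b·x̄ = 42.171429 − 1.017981·34.857143 = 6.687526
ŷ(48) = 6.687526 + 1.017981·48 = 55.550605
residual = y − ŷ = 54.4 − 55.550605 = -1.150605

-1.15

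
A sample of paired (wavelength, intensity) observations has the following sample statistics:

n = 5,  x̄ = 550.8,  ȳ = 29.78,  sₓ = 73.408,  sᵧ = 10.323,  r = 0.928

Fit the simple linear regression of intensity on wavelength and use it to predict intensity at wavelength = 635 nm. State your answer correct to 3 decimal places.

40.768

b = r · sᵧ/sₓ = 0.928 · 10.323/73.408 = 0.1305
a = ȳ − b·x̄ = 29.78 − 0.1305·550.8 = -42.0994
ŷ(635) = a + b·635 = -42.0994 + 0.1305·635 = 40.7681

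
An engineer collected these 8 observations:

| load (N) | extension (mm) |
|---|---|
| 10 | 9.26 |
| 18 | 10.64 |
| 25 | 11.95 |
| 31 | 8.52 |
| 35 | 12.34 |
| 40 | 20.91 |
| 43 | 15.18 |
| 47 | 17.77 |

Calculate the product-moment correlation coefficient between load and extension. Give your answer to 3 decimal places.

n = 8, Σx = 249, Σy = 106.57, Σxy = 3603.22, Σx² = 8893, Σy² = 1550.0591
Sxx = Σx² − (Σx)²/n = 8893 − 7750.125 = 1142.875
Sxy = Σxy − (Σx)(Σy)/n = 3603.22 − 3316.99125 = 286.22875
Syy = Σy² − (Σy)²/n = 1550.0591 − 1419.645612 = 130.413488
r = Sxy/√(Sxx·Syy) = 286.22875/√(149046.314527) = 286.22875/386.065169 = 0.741400

0.741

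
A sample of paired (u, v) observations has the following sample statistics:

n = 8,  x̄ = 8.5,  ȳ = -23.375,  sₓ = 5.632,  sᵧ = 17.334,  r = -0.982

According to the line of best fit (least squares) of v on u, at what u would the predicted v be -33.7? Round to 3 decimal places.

b = r · sᵧ/sₓ = -0.982 · 17.334/5.632 = -3.022370
a = ȳ − b·x̄ = -23.375 − (-3.022370)·8.5 = 2.315145
Set a + b·x = -33.7: x = (-33.7 − 2.315145) / (-3.022370) = 11.916193

11.916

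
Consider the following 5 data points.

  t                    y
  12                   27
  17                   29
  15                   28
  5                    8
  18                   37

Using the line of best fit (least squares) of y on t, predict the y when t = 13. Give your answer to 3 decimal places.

n = 5, Σx = 67, Σy = 129, Σxy = 1943, Σx² = 1007
Sxx = Σx² − (Σx)²/n = 1007 − 897.8 = 109.2
Sxy = Σxy − (Σx)(Σy)/n = 1943 − 1728.6 = 214.4
b = Sxy/Sxx = 214.4/109.2 = 1.963370
a = ȳ − b·x̄ = 25.8 − 1.963370·13.4 = -0.509158
ŷ(13) = a + b·13 = -0.509158 + 1.963370·13 = 25.014652

25.015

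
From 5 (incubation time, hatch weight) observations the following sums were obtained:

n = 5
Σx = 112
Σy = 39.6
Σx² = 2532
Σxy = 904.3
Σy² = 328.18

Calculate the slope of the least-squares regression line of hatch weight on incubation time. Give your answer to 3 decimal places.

Sxx = Σx² − (Σx)²/n = 2532 − 2508.8 = 23.2
Sxy = Σxy − (Σx)(Σy)/n = 904.3 − 887.04 = 17.26
b = Sxy/Sxx = 17.26/23.2 = 0.743966

0.744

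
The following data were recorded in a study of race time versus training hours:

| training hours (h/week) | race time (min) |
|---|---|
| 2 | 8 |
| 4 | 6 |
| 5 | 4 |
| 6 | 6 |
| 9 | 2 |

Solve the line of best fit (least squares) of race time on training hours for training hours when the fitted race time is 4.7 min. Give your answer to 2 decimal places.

n = 5, Σx = 26, Σy = 26, Σxy = 114, Σx² = 162
Sxx = Σx² − (Σx)²/n = 162 − 135.2 = 26.8
Sxy = Σxy − (Σx)(Σy)/n = 114 − 135.2 = -21.2
b = Sxy/Sxx = -21.2/26.8 = -0.791045
a = ȳ − b·x̄ = 5.2 − (-0.791045)·5.2 = 9.313433
Set a + b·x = 4.7: x = (4.7 − 9.313433) / (-0.791045) = 5.832075

5.83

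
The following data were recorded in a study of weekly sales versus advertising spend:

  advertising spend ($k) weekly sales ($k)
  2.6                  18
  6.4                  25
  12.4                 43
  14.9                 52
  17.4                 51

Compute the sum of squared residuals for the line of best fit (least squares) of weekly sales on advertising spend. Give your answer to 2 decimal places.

31.54

n = 5, Σx = 53.7, Σy = 189, Σxy = 2402.2, Σx² = 726.25, Σy² = 8103
Sxx = Σx² − (Σx)²/n = 726.25 − 576.738 = 149.512
Sxy = Σxy − (Σx)(Σy)/n = 2402.2 − 2029.86 = 372.34
Syy = Σy² − (Σy)²/n = 8103 − 7144.2 = 958.8
b = Sxy/Sxx = 372.34/149.512 = 2.490369
SSE = Syy − b·Sxy = 958.8 − 2.490369·372.34 = 31.536131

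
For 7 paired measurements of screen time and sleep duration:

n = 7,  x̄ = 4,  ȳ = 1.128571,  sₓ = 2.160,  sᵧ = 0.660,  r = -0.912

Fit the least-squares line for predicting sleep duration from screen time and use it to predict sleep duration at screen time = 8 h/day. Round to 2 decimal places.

0.01

b = r · sᵧ/sₓ = -0.912 · 0.66/2.16 = -0.278667
a = ȳ − b·x̄ = 1.128571 − (-0.278667)·4 = 2.243238
ŷ(8) = a + b·8 = 2.243238 + (-0.278667)·8 = 0.013904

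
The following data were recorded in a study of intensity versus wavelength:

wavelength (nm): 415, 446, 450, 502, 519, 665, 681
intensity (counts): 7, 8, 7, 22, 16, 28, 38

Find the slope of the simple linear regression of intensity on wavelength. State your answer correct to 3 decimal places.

n = 7, Σx = 3678, Σy = 126, Σxy = 73469, Σx² = 2000992
Sxx = Σx² − (Σx)²/n = 2000992 − 1932526.285714 = 68465.714286
Sxy = Σxy − (Σx)(Σy)/n = 73469 − 66204 = 7265
b = Sxy/Sxx = 7265/68465.714286 = 0.106112

0.106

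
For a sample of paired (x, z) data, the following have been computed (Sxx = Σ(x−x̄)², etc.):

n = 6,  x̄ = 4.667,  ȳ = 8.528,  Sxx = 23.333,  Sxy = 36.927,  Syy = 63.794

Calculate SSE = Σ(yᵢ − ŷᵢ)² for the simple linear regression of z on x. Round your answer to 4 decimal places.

5.3530

b = Sxy/Sxx = 36.927/23.333 = 1.582608
SSE = Syy − b·Sxy = 63.794 − 1.582608·36.927 = 5.353022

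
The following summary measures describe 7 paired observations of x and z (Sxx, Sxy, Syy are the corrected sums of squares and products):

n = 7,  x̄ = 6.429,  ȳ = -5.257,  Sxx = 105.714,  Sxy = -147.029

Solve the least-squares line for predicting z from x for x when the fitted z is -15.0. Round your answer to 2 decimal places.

13.43

b = Sxy/Sxx = -147.029/105.714 = -1.390819
a = ȳ − b·x̄ = -5.257 − (-1.390819)·6.429 = 3.684573
Set a + b·x = -15.0: x = (-15.0 − 3.684573) / (-1.390819) = 13.434227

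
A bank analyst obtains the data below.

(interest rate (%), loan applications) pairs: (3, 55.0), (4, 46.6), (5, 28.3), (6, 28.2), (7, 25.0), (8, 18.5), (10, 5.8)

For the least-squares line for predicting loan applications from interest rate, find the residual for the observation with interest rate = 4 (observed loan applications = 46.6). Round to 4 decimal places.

2.7750

n = 7, Σx = 43, Σy = 207.4, Σxy = 1043.1, Σx² = 299
Sxx = Σx² − (Σx)²/n = 299 − 264.142857 = 34.857143
Sxy = Σxy − (Σx)(Σy)/n = 1043.1 − 1274.028571 = -230.928571
b = Sxy/Sxx = -230.928571/34.857143 = -6.625
a = ȳ − b·x̄ = 29.628571 − (-6.625)·6.142857 = 70.325
ŷ(4) = 70.325 + (-6.625)·4 = 43.825
residual = y − ŷ = 46.6 − 43.825 = 2.775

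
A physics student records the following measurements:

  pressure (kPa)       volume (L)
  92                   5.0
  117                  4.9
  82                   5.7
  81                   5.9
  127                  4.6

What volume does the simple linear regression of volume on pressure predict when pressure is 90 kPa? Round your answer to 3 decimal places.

5.453

n = 5, Σx = 499, Σy = 26.1, Σxy = 2562.8, Σx² = 51567
Sxx = Σx² − (Σx)²/n = 51567 − 49800.2 = 1766.8
Sxy = Σxy − (Σx)(Σy)/n = 2562.8 − 2604.78 = -41.98
b = Sxy/Sxx = -41.98/1766.8 = -0.023760
a = ȳ − b·x̄ = 5.22 − (-0.023760)·99.8 = 7.591295
ŷ(90) = a + b·90 = 7.591295 + (-0.023760)·90 = 5.452853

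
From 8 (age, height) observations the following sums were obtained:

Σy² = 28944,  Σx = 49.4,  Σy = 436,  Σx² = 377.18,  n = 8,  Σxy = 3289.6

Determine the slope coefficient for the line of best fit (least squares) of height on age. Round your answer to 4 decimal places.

8.2803

Sxx = Σx² − (Σx)²/n = 377.18 − 305.045 = 72.135
Sxy = Σxy − (Σx)(Σy)/n = 3289.6 − 2692.3 = 597.3
b = Sxy/Sxx = 597.3/72.135 = 8.280308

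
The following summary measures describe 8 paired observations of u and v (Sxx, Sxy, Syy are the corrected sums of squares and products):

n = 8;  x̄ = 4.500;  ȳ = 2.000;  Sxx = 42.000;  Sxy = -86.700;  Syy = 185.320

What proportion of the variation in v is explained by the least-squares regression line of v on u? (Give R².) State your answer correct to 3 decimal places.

R² = Sxy²/(Sxx·Syy) = (-86.7)²/(42·185.32) = 0.965754

0.966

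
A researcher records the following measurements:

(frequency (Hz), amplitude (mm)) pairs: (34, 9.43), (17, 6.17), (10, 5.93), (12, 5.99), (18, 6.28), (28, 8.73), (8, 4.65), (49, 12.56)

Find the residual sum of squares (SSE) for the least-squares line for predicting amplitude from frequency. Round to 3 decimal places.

n = 8, Σx = 176, Σy = 59.74, Σxy = 1566.81, Σx² = 5262, Σy² = 493.0662
Sxx = Σx² − (Σx)²/n = 5262 − 3872 = 1390
Sxy = Σxy − (Σx)(Σy)/n = 1566.81 − 1314.28 = 252.53
Syy = Σy² − (Σy)²/n = 493.0662 − 446.10845 = 46.95775
b = Sxy/Sxx = 252.53/1390 = 0.181676
SSE = Syy − b·Sxy = 46.95775 − 0.181676·252.53 = 1.079044

1.079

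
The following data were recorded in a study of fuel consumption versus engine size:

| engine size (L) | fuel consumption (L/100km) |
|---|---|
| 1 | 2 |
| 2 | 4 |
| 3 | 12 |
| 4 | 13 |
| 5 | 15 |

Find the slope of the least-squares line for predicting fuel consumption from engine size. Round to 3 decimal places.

3.500

n = 5, Σx = 15, Σy = 46, Σxy = 173, Σx² = 55
Sxx = Σx² − (Σx)²/n = 55 − 45 = 10
Sxy = Σxy − (Σx)(Σy)/n = 173 − 138 = 35
b = Sxy/Sxx = 35/10 = 3.5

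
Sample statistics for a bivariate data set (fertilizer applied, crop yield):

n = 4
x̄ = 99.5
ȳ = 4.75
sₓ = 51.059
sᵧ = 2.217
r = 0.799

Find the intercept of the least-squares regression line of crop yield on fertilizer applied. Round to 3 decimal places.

1.298

b = r · sᵧ/sₓ = 0.799 · 2.217/51.059 = 0.034693
a = ȳ − b·x̄ = 4.75 − 0.034693·99.5 = 1.298060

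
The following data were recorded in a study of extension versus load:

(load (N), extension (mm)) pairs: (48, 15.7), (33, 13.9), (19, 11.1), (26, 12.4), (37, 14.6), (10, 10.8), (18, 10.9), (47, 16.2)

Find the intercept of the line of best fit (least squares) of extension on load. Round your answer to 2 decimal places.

8.58

n = 8, Σx = 238, Σy = 105.6, Σxy = 3351.4, Σx² = 8432
Sxx = Σx² − (Σx)²/n = 8432 − 7080.5 = 1351.5
Sxy = Σxy − (Σx)(Σy)/n = 3351.4 − 3141.6 = 209.8
b = Sxy/Sxx = 209.8/1351.5 = 0.155235
a = ȳ − b·x̄ = 13.2 − 0.155235·29.75 = 8.581761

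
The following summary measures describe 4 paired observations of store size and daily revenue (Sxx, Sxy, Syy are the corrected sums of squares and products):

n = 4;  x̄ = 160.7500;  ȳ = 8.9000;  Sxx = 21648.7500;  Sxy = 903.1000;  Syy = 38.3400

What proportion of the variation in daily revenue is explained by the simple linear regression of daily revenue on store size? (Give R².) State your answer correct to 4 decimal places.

R² = Sxy²/(Sxx·Syy) = (903.1)²/(21648.75·38.34) = 0.982623

0.9826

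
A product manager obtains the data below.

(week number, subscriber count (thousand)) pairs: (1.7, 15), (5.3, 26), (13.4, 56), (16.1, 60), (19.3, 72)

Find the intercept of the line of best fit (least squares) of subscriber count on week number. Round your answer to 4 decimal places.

n = 5, Σx = 55.8, Σy = 229, Σxy = 3269.3, Σx² = 842.24
Sxx = Σx² − (Σx)²/n = 842.24 − 622.728 = 219.512
Sxy = Σxy − (Σx)(Σy)/n = 3269.3 − 2555.64 = 713.66
b = Sxy/Sxx = 713.66/219.512 = 3.251121
a = ȳ − b·x̄ = 45.8 − 3.251121·11.16 = 9.517493

9.5175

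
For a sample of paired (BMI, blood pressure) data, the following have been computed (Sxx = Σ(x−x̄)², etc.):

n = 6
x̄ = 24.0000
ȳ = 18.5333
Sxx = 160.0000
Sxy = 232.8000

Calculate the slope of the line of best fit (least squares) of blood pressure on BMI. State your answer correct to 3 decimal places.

1.455

b = Sxy/Sxx = 232.8/160 = 1.455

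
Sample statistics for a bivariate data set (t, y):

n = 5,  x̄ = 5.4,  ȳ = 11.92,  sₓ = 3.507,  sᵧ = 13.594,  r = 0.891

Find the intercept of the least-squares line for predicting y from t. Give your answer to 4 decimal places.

b = r · sᵧ/sₓ = 0.891 · 13.594/3.507 = 3.453737
a = ȳ − b·x̄ = 11.92 − 3.453737·5.4 = -6.730177

-6.7302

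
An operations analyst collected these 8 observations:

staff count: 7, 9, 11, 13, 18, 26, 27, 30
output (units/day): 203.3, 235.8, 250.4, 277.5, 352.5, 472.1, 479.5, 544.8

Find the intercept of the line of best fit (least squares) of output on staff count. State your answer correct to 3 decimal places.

n = 8, Σx = 141, Σy = 2815.9, Σxy = 57817.3, Σx² = 3049
Sxx = Σx² − (Σx)²/n = 3049 − 2485.125 = 563.875
Sxy = Σxy − (Σx)(Σy)/n = 57817.3 − 49630.2375 = 8187.0625
b = Sxy/Sxx = 8187.0625/563.875 = 14.519286
a = ȳ − b·x̄ = 351.9875 − 14.519286·17.625 = 96.085081

96.085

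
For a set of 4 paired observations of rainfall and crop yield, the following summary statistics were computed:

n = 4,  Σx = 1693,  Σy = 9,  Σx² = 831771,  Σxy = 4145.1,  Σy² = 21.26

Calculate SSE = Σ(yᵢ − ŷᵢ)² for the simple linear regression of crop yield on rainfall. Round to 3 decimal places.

Sxx = Σx² − (Σx)²/n = 831771 − 716562.25 = 115208.75
Sxy = Σxy − (Σx)(Σy)/n = 4145.1 − 3809.25 = 335.85
Syy = Σy² − (Σy)²/n = 21.26 − 20.25 = 1.01
b = Sxy/Sxx = 335.85/115208.75 = 0.002915
SSE = Syy − b·Sxy = 1.01 − 0.002915·335.85 = 0.030949

0.031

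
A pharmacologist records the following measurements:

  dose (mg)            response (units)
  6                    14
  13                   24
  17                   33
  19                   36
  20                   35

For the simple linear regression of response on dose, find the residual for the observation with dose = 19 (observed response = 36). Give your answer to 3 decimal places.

1.108

n = 5, Σx = 75, Σy = 142, Σxy = 2341, Σx² = 1255
Sxx = Σx² − (Σx)²/n = 1255 − 1125 = 130
Sxy = Σxy − (Σx)(Σy)/n = 2341 − 2130 = 211
b = Sxy/Sxx = 211/130 = 1.623077
a = ȳ − b·x̄ = 28.4 − 1.623077·15 = 4.053846
ŷ(19) = 4.053846 + 1.623077·19 = 34.892308
residual = y − ŷ = 36 − 34.892308 = 1.107692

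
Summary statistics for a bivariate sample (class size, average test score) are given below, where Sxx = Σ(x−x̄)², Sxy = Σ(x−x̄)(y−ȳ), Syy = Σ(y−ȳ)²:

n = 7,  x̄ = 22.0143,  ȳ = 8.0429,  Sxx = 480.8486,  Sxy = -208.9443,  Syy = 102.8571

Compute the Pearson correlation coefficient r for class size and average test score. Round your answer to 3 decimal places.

r = Sxy/√(Sxx·Syy) = -208.9443/√(49458.692535) = -208.9443/222.393104 = -0.939527

-0.940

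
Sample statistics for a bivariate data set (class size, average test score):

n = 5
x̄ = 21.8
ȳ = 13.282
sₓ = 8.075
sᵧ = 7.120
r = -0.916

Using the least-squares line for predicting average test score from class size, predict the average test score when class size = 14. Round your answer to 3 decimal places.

b = r · sᵧ/sₓ = -0.916 · 7.12/8.075 = -0.807668
a = ȳ − b·x̄ = 13.282 − (-0.807668)·21.8 = 30.889165
ŷ(14) = a + b·14 = 30.889165 + (-0.807668)·14 = 19.581811

19.582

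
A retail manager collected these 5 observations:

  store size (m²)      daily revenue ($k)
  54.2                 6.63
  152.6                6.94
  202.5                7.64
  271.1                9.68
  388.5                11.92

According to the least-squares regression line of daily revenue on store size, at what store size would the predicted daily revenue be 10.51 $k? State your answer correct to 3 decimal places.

328.882

n = 5, Σx = 1068.9, Σy = 42.81, Σxy = 10220.658, Σx² = 291658.11
Sxx = Σx² − (Σx)²/n = 291658.11 − 228509.442 = 63148.668
Sxy = Σxy − (Σx)(Σy)/n = 10220.658 − 9151.9218 = 1068.7362
b = Sxy/Sxx = 1068.7362/63148.668 = 0.016924
a = ȳ − b·x̄ = 8.562 − 0.016924·213.78 = 4.943960
Set a + b·x = 10.51: x = (10.51 − 4.943960) / 0.016924 = 328.881936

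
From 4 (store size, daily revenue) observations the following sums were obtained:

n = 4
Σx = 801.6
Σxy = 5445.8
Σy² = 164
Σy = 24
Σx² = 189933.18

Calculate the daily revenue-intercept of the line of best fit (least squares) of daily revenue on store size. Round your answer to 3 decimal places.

Sxx = Σx² − (Σx)²/n = 189933.18 − 160640.64 = 29292.54
Sxy = Σxy − (Σx)(Σy)/n = 5445.8 − 4809.6 = 636.2
b = Sxy/Sxx = 636.2/29292.54 = 0.021719
a = ȳ − b·x̄ = 6 − 0.021719·200.4 = 1.647544

1.648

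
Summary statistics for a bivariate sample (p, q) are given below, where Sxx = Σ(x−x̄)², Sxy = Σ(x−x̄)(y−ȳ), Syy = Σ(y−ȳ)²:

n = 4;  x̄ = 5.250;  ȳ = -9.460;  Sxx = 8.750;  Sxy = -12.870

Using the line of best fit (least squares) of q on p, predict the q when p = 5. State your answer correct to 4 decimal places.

-9.0923

b = Sxy/Sxx = -12.87/8.75 = -1.470857
a = ȳ − b·x̄ = -9.46 − (-1.470857)·5.25 = -1.738
ŷ(5) = a + b·5 = -1.738 + (-1.470857)·5 = -9.092286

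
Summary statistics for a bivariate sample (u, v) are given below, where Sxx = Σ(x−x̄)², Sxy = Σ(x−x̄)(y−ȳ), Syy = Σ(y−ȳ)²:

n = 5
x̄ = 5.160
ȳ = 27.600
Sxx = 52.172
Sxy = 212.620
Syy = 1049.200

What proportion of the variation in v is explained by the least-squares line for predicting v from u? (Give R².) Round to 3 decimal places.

0.826

R² = Sxy²/(Sxx·Syy) = (212.62)²/(52.172·1049.2) = 0.825871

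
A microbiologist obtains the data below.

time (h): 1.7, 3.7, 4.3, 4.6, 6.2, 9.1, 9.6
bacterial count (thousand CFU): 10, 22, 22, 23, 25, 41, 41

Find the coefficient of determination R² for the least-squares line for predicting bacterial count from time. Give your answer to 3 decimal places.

n = 7, Σx = 39.2, Σy = 184, Σxy = 1220.5, Σx² = 269.64, Σy² = 5584
Sxx = Σx² − (Σx)²/n = 269.64 − 219.52 = 50.12
Sxy = Σxy − (Σx)(Σy)/n = 1220.5 − 1030.4 = 190.1
Syy = Σy² − (Σy)²/n = 5584 − 4836.571429 = 747.428571
R² = Sxy²/(Sxx·Syy) = (190.1)²/(50.12·747.428571) = 0.964680

0.965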